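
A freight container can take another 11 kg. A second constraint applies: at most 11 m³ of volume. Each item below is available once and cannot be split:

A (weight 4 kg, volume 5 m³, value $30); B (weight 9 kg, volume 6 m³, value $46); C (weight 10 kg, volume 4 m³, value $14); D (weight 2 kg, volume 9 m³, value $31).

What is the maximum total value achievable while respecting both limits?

$46

Feasible sets respecting both limits:
- B: weight 9, volume 6, value 46
- D: weight 2, volume 9, value 31
- A: weight 4, volume 5, value 30
- C: weight 10, volume 4, value 14
Best: $46.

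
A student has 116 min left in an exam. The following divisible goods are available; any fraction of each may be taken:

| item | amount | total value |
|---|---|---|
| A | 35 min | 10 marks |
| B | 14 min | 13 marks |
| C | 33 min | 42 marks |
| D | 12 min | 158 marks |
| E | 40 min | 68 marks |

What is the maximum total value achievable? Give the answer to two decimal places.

Take in order of value per unit:
- D (158/12 per unit): all 12 → value 158, running total 158.00
- E (68/40 per unit): all 40 → value 68, running total 226.00
- C (42/33 per unit): all 33 → value 42, running total 268.00
- B (13/14 per unit): all 14 → value 13, running total 281.00
- A (10/35 per unit): 17 of 35 → value 17×10/35 = 4.8571, running total 285.86
Total 285.86.

285.86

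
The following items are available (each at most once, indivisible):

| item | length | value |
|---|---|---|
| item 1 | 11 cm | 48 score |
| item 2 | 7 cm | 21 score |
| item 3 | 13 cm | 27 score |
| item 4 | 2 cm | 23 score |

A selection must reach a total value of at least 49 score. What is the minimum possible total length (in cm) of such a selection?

13

Subsets with value ≥ 49, sorted by total length:
- item 1+item 4: length 13, value 71
- item 3+item 4: length 15, value 50
- item 1+item 2: length 18, value 69
- item 1+item 2+item 4: length 20, value 92
Minimum length: 13 cm.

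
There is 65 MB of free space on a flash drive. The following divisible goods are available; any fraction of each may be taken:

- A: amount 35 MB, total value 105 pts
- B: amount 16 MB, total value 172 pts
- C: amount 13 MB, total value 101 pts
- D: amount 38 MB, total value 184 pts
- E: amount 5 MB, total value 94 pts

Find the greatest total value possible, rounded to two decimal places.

Take in order of value per unit:
- E (94/5 per unit): all 5 → value 94, running total 94.00
- B (172/16 per unit): all 16 → value 172, running total 266.00
- C (101/13 per unit): all 13 → value 101, running total 367.00
- D (184/38 per unit): 31 of 38 → value 31×184/38 = 150.1053, running total 517.11
Total 517.11.

517.11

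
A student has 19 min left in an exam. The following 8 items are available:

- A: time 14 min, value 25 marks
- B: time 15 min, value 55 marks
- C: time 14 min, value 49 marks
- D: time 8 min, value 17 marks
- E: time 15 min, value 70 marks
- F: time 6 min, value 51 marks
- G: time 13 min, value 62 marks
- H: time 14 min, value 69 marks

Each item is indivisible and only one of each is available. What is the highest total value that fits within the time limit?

113 marks

Check high-value combinations within 19 min:
- F+G: time 6+13=19, value 51+62=113
- E: time 15, value 70
- H: time 14, value 69
- D+F: time 8+6=14, value 17+51=68
Best: 113 marks.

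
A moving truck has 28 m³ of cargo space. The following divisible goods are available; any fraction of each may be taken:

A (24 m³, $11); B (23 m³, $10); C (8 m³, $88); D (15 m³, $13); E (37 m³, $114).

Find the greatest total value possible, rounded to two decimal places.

149.62

Take in order of value per unit:
- C (88/8 per unit): all 8 → value 88, running total 88.00
- E (114/37 per unit): 20 of 37 → value 20×114/37 = 61.6216, running total 149.62
Total 149.62.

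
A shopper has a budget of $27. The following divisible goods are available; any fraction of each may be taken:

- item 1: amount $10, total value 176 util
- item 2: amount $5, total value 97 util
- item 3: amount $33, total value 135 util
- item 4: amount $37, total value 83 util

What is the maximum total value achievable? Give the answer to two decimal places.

Take in order of value per unit:
- item 2 (97/5 per unit): all 5 → value 97, running total 97.00
- item 1 (176/10 per unit): all 10 → value 176, running total 273.00
- item 3 (135/33 per unit): 12 of 33 → value 12×135/33 = 49.0909, running total 322.09
Total 322.09.

322.09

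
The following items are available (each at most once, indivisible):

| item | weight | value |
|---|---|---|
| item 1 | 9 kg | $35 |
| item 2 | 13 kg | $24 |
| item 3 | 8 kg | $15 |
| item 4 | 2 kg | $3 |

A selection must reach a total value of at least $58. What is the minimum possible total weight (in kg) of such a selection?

22

Subsets with value ≥ 58, sorted by total weight:
- item 1+item 2: weight 22, value 59
- item 1+item 2+item 4: weight 24, value 62
Minimum weight: 22 kg.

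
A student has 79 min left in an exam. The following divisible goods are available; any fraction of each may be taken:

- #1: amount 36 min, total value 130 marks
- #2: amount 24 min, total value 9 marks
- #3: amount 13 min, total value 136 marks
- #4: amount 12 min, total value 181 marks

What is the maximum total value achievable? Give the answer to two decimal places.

453.75

Take in order of value per unit:
- #4 (181/12 per unit): all 12 → value 181, running total 181.00
- #3 (136/13 per unit): all 13 → value 136, running total 317.00
- #1 (130/36 per unit): all 36 → value 130, running total 447.00
- #2 (9/24 per unit): 18 of 24 → value 18×9/24 = 6.7500, running total 453.75
Total 453.75.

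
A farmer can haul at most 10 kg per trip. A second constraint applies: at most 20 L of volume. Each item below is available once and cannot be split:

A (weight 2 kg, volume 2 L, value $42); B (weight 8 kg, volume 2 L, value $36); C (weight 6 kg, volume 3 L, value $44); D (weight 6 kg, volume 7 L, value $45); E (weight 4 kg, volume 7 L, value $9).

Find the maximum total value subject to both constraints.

$87

Feasible sets respecting both limits:
- A+D: weight 8, volume 9, value 87
- A+C: weight 8, volume 5, value 86
- A+B: weight 10, volume 4, value 78
- D+E: weight 10, volume 14, value 54
Best: $87.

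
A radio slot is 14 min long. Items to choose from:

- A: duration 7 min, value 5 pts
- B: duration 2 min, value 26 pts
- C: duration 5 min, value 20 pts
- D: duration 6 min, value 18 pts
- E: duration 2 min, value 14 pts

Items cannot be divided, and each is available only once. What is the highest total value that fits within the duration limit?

This is a 0/1 knapsack; check combinations near the capacity.
- B+C+D: duration 2+5+6=13, value 26+20+18=64
- B+C+E: duration 2+5+2=9, value 26+20+14=60
- B+D+E: duration 2+6+2=10, value 26+18+14=58
Best: 64 pts.

64 pts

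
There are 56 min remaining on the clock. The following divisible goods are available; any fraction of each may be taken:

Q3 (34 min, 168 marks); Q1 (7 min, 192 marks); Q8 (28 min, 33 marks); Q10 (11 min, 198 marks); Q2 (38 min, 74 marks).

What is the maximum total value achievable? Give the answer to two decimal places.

Take in order of value per unit:
- Q1 (192/7 per unit): all 7 → value 192, running total 192.00
- Q10 (198/11 per unit): all 11 → value 198, running total 390.00
- Q3 (168/34 per unit): all 34 → value 168, running total 558.00
- Q2 (74/38 per unit): 4 of 38 → value 4×74/38 = 7.7895, running total 565.79
Total 565.79.

565.79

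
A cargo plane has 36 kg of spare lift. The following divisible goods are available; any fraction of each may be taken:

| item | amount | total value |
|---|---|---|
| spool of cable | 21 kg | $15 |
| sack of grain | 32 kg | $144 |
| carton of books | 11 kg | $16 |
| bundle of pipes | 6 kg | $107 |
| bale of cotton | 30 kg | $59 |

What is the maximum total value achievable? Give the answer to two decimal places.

242.00

Take in order of value per unit:
- bundle of pipes (107/6 per unit): all 6 → value 107, running total 107.00
- sack of grain (144/32 per unit): 30 of 32 → value 30×144/32 = 135.0000, running total 242.00
Total 242.00.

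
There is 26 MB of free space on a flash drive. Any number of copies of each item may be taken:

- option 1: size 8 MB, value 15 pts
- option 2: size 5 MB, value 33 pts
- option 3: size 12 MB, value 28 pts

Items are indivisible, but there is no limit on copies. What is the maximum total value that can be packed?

Best value-per-unit is option 2 at 33/5, and filling with it alone uses size 5×5=25. No mix of the others beats 5×33 = 165.

165 pts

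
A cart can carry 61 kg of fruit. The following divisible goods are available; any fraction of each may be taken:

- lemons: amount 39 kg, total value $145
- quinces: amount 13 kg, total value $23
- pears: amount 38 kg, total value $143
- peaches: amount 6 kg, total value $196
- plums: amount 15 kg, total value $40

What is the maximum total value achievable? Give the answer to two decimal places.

Take in order of value per unit:
- peaches (196/6 per unit): all 6 → value 196, running total 196.00
- pears (143/38 per unit): all 38 → value 143, running total 339.00
- lemons (145/39 per unit): 17 of 39 → value 17×145/39 = 63.2051, running total 402.21
Total 402.21.

402.21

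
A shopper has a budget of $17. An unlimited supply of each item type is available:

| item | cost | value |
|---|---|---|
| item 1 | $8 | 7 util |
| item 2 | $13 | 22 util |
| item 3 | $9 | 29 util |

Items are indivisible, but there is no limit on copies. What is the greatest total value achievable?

Best value-per-unit is item 3 at 29/9; filling with it alone gives 1×29 = 29.
Optimal mix: 1×item 1 + 1×item 3 → cost 17, value 36.

36 util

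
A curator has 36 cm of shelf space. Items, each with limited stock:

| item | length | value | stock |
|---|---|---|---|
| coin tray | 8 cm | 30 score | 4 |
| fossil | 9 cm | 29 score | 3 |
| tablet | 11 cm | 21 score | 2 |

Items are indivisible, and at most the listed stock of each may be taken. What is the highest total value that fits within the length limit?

Best selections within length 36 and stock limits:
- 4×coin tray: length 32, value 120
- 3×coin tray + 1×fossil: length 33, value 119
- 2×coin tray + 2×fossil: length 34, value 118
- 1×coin tray + 3×fossil: length 35, value 117
Best: 120 score.

120 score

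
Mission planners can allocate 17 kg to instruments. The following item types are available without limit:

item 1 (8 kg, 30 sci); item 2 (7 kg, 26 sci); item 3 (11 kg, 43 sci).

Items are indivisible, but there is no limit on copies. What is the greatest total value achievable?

60 sci

Best value-per-unit is item 3 at 43/11; filling with it alone gives 1×43 = 43.
Optimal mix: 2×item 1 → mass 16, value 60.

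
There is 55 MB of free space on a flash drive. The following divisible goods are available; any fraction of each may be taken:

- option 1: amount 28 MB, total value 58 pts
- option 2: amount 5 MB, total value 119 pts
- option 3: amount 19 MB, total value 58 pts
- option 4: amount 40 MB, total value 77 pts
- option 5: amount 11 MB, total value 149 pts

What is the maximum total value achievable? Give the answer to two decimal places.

Take in order of value per unit:
- option 2 (119/5 per unit): all 5 → value 119, running total 119.00
- option 5 (149/11 per unit): all 11 → value 149, running total 268.00
- option 3 (58/19 per unit): all 19 → value 58, running total 326.00
- option 1 (58/28 per unit): 20 of 28 → value 20×58/28 = 41.4286, running total 367.43
Total 367.43.

367.43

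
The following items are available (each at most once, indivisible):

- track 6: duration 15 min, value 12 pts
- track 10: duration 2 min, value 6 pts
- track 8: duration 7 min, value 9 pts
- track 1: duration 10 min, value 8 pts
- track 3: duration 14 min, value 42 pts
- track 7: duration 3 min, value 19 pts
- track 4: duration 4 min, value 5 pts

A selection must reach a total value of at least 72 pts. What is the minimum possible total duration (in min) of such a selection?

23

Subsets with value ≥ 72, sorted by total duration:
- track 10+track 3+track 7+track 4: duration 23, value 72
- track 10+track 8+track 3+track 7: duration 26, value 76
- track 8+track 3+track 7+track 4: duration 28, value 75
Minimum duration: 23 min.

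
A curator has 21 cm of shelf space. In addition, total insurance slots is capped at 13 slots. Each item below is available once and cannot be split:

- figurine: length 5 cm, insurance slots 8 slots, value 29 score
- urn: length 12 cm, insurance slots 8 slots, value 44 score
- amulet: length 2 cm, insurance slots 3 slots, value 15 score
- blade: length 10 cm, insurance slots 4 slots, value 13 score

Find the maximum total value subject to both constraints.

59 score

Feasible sets respecting both limits:
- urn+amulet: length 14, insurance slots 11, value 59
- urn: length 12, insurance slots 8, value 44
- figurine+amulet: length 7, insurance slots 11, value 44
Best: 59 score.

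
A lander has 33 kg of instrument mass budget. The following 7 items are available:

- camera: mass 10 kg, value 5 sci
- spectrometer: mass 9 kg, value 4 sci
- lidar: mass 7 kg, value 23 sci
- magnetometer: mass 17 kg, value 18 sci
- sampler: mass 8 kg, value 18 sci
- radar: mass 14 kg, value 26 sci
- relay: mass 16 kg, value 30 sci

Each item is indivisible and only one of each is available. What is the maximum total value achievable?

71 sci

Check high-value combinations within 33 kg:
- lidar+sampler+relay: mass 7+8+16=31, value 23+18+30=71
- lidar+sampler+radar: mass 7+8+14=29, value 23+18+26=67
- lidar+magnetometer+sampler: mass 7+17+8=32, value 23+18+18=59
- camera+lidar+relay: mass 10+7+16=33, value 5+23+30=58
- spectrometer+lidar+relay: mass 9+7+16=32, value 4+23+30=57
Best: 71 sci.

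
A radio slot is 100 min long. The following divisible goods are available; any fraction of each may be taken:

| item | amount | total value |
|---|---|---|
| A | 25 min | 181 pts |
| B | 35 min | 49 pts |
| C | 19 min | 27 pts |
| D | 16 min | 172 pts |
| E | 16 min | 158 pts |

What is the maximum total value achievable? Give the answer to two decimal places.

Take in order of value per unit:
- D (172/16 per unit): all 16 → value 172, running total 172.00
- E (158/16 per unit): all 16 → value 158, running total 330.00
- A (181/25 per unit): all 25 → value 181, running total 511.00
- C (27/19 per unit): all 19 → value 27, running total 538.00
- B (49/35 per unit): 24 of 35 → value 24×49/35 = 33.6000, running total 571.60
Total 571.60.

571.60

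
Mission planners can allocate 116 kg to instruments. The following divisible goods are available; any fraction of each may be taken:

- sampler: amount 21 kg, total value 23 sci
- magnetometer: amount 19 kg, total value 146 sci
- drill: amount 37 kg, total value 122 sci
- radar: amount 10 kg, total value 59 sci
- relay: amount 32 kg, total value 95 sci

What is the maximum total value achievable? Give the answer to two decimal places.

Take in order of value per unit:
- magnetometer (146/19 per unit): all 19 → value 146, running total 146.00
- radar (59/10 per unit): all 10 → value 59, running total 205.00
- drill (122/37 per unit): all 37 → value 122, running total 327.00
- relay (95/32 per unit): all 32 → value 95, running total 422.00
- sampler (23/21 per unit): 18 of 21 → value 18×23/21 = 19.7143, running total 441.71
Total 441.71.

441.71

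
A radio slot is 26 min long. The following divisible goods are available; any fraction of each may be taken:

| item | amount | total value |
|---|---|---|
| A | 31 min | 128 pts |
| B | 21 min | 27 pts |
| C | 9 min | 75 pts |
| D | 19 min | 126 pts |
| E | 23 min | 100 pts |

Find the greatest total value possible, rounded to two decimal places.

187.74

Take in order of value per unit:
- C (75/9 per unit): all 9 → value 75, running total 75.00
- D (126/19 per unit): 17 of 19 → value 17×126/19 = 112.7368, running total 187.74
Total 187.74.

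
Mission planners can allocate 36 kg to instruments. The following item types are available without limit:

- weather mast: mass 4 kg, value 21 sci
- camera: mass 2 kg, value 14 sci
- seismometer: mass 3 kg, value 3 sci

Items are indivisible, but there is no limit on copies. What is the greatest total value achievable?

252 sci

Best value-per-unit is camera at 14/2, and filling with it alone uses mass 18×2=36. No mix of the others beats 18×14 = 252.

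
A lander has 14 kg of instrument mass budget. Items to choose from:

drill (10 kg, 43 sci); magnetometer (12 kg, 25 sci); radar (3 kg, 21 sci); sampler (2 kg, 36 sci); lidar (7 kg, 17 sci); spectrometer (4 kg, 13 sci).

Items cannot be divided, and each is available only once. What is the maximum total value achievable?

This is a 0/1 knapsack; check combinations near the capacity.
- drill+sampler: mass 10+2=12, value 43+36=79
- radar+sampler+lidar: mass 3+2+7=12, value 21+36+17=74
- radar+sampler+spectrometer: mass 3+2+4=9, value 21+36+13=70
Best: 79 sci.

79 sci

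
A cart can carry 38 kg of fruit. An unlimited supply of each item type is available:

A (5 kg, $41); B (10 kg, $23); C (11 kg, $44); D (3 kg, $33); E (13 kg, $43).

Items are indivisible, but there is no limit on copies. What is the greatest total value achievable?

$404

Best value-per-unit is D at 33/3; filling with it alone gives 12×33 = 396.
Optimal mix: 1×A + 11×D → weight 38, value 404.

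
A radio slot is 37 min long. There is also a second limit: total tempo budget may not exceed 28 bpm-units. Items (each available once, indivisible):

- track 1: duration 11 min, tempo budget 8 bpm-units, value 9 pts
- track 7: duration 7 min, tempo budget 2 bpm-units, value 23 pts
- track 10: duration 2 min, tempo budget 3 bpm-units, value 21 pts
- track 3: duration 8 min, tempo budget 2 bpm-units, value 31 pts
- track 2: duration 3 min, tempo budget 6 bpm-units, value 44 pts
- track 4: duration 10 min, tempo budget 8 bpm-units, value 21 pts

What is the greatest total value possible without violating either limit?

140 pts

Feasible sets respecting both limits:
- track 7+track 10+track 3+track 2+track 4: duration 30, tempo budget 21, value 140
- track 1+track 7+track 10+track 3+track 2: duration 31, tempo budget 21, value 128
- track 1+track 10+track 3+track 2+track 4: duration 34, tempo budget 27, value 126
- track 7+track 10+track 3+track 2: duration 20, tempo budget 13, value 119
Best: 140 pts.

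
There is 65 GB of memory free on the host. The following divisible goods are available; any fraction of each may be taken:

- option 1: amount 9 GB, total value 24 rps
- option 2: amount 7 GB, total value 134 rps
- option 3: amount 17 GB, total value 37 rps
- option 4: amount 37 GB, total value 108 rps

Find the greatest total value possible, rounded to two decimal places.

Take in order of value per unit:
- option 2 (134/7 per unit): all 7 → value 134, running total 134.00
- option 4 (108/37 per unit): all 37 → value 108, running total 242.00
- option 1 (24/9 per unit): all 9 → value 24, running total 266.00
- option 3 (37/17 per unit): 12 of 17 → value 12×37/17 = 26.1176, running total 292.12
Total 292.12.

292.12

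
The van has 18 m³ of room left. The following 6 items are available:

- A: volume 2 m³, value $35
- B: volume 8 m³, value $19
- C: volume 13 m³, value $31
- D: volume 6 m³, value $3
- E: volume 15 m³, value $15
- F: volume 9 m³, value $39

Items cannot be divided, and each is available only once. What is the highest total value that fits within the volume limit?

$77

Check high-value combinations within 18 m³:
- A+D+F: volume 2+6+9=17, value 35+3+39=77
- A+F: volume 2+9=11, value 35+39=74
- A+C: volume 2+13=15, value 35+31=66
- B+F: volume 8+9=17, value 19+39=58
- A+B+D: volume 2+8+6=16, value 35+19+3=57
Best: $77.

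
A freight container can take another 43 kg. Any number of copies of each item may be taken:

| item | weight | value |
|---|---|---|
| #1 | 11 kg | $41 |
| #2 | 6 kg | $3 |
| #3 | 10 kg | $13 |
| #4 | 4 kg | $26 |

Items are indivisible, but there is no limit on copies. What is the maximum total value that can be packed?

$260

Best value-per-unit is #4 at 26/4, and filling with it alone uses weight 10×4=40. No mix of the others beats 10×26 = 260.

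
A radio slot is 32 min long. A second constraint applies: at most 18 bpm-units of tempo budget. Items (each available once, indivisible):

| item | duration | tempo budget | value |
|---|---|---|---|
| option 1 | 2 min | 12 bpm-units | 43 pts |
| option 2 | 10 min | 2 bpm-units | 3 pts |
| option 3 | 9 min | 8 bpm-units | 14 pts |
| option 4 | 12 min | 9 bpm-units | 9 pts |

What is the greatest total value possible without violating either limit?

Feasible sets respecting both limits:
- option 1+option 2: duration 12, tempo budget 14, value 46
- option 1: duration 2, tempo budget 12, value 43
- option 3+option 4: duration 21, tempo budget 17, value 23
- option 2+option 3: duration 19, tempo budget 10, value 17
Best: 46 pts.

46 pts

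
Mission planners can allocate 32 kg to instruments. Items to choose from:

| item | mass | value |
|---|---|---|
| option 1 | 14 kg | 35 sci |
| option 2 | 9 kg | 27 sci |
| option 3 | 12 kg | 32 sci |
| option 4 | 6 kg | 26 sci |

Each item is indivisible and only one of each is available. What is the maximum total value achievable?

93 sci

Check high-value combinations within 32 kg:
- option 1+option 3+option 4: mass 14+12+6=32, value 35+32+26=93
- option 1+option 2+option 4: mass 14+9+6=29, value 35+27+26=88
- option 2+option 3+option 4: mass 9+12+6=27, value 27+32+26=85
- option 1+option 3: mass 14+12=26, value 35+32=67
- option 1+option 2: mass 14+9=23, value 35+27=62
Best: 93 sci.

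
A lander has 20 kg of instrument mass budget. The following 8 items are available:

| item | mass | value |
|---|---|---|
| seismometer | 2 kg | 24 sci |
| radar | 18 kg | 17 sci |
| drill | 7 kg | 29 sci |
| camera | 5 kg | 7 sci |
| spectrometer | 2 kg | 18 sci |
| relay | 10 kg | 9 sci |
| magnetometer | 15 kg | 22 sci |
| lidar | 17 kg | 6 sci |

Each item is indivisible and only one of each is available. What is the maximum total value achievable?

Check high-value combinations within 20 kg:
- seismometer+drill+camera+spectrometer: mass 2+7+5+2=16, value 24+29+7+18=78
- seismometer+drill+spectrometer: mass 2+7+2=11, value 24+29+18=71
- seismometer+spectrometer+magnetometer: mass 2+2+15=19, value 24+18+22=64
- seismometer+drill+relay: mass 2+7+10=19, value 24+29+9=62
- seismometer+drill+camera: mass 2+7+5=14, value 24+29+7=60
Best: 78 sci.

78 sci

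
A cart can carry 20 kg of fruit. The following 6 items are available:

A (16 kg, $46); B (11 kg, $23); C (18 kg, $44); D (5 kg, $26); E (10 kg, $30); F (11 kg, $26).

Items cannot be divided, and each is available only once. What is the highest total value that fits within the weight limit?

$56

Check high-value combinations within 20 kg:
- D+E: weight 5+10=15, value 26+30=56
- D+F: weight 5+11=16, value 26+26=52
- B+D: weight 11+5=16, value 23+26=49
Best: $56.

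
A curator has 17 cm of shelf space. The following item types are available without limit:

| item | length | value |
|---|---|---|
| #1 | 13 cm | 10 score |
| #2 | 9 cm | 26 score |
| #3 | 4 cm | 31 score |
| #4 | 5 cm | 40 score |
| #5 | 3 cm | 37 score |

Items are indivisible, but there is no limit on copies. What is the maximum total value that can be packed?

188 score

Best value-per-unit is #5 at 37/3; filling with it alone gives 5×37 = 185.
Optimal mix: 1×#4 + 4×#5 → length 17, value 188.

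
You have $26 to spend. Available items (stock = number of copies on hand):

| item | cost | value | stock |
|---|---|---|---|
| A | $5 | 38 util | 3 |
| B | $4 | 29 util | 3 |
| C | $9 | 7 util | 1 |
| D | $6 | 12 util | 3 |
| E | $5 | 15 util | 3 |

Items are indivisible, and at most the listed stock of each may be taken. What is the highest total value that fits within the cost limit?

172 util

Top feasible selections:
- 3×A + 2×B: cost 23, value 172
- 2×A + 3×B: cost 22, value 163
Best: 172 util.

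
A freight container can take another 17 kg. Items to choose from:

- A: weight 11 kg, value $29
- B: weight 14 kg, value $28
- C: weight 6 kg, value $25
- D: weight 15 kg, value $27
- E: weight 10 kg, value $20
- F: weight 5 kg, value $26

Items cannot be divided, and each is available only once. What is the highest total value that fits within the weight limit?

Check high-value combinations within 17 kg:
- A+F: weight 11+5=16, value 29+26=55
- A+C: weight 11+6=17, value 29+25=54
- C+F: weight 6+5=11, value 25+26=51
Best: $55.

$55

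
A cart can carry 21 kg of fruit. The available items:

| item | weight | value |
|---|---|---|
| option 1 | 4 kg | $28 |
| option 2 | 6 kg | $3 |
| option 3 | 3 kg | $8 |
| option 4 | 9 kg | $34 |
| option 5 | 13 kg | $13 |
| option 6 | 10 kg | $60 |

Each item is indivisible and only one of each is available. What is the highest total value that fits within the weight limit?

Check high-value combinations within 21 kg:
- option 1+option 3+option 6: weight 4+3+10=17, value 28+8+60=96
- option 4+option 6: weight 9+10=19, value 34+60=94
- option 1+option 2+option 6: weight 4+6+10=20, value 28+3+60=91
Best: $96.

$96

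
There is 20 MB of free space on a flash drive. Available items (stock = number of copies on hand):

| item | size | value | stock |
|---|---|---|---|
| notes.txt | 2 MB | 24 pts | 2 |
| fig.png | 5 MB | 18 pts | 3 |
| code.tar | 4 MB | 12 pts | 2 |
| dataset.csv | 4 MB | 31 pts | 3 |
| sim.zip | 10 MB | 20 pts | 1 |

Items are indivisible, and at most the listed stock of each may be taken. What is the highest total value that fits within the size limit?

153 pts

Best selections within size 20 and stock limits:
- 2×notes.txt + 1×code.tar + 3×dataset.csv: size 20, value 153
- 2×notes.txt + 3×dataset.csv: size 16, value 141
- 1×notes.txt + 1×fig.png + 3×dataset.csv: size 19, value 135
Best: 153 pts.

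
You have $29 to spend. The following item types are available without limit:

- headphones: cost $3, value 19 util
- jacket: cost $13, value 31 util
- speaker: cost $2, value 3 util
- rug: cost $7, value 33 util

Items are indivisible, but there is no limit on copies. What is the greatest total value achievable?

174 util

Best value-per-unit is headphones at 19/3; filling with it alone gives 9×19 = 171.
Optimal mix: 9×headphones + 1×speaker → cost 29, value 174.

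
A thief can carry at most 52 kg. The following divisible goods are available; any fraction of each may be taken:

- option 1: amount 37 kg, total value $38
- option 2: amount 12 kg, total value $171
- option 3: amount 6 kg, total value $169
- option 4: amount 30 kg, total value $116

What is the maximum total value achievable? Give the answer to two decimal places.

460.11

Take in order of value per unit:
- option 3 (169/6 per unit): all 6 → value 169, running total 169.00
- option 2 (171/12 per unit): all 12 → value 171, running total 340.00
- option 4 (116/30 per unit): all 30 → value 116, running total 456.00
- option 1 (38/37 per unit): 4 of 37 → value 4×38/37 = 4.1081, running total 460.11
Total 460.11.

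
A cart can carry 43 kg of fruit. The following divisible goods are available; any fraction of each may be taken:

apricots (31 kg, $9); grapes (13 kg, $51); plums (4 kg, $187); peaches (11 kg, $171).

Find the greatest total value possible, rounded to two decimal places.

Take in order of value per unit:
- plums (187/4 per unit): all 4 → value 187, running total 187.00
- peaches (171/11 per unit): all 11 → value 171, running total 358.00
- grapes (51/13 per unit): all 13 → value 51, running total 409.00
- apricots (9/31 per unit): 15 of 31 → value 15×9/31 = 4.3548, running total 413.35
Total 413.35.

413.35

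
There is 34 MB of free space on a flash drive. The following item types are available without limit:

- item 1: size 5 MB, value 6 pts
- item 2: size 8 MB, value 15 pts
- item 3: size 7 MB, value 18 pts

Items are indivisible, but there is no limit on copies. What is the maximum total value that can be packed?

78 pts

Best value-per-unit is item 3 at 18/7; filling with it alone gives 4×18 = 72.
Optimal mix: 1×item 1 + 4×item 3 → size 33, value 78.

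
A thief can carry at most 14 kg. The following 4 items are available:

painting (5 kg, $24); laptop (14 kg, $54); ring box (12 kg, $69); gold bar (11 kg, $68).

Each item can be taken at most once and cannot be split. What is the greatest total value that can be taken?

Check high-value combinations within 14 kg:
- ring box: weight 12, value 69
- gold bar: weight 11, value 68
- laptop: weight 14, value 54
- painting: weight 5, value 24
Best: $69.

$69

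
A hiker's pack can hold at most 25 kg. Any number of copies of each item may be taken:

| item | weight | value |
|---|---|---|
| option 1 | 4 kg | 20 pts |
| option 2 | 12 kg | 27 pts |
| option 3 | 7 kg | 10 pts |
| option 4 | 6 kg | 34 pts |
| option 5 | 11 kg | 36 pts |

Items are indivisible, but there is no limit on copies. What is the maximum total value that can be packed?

Best value-per-unit is option 4 at 34/6, and filling with it alone uses weight 4×6=24. No mix of the others beats 4×34 = 136.

136 pts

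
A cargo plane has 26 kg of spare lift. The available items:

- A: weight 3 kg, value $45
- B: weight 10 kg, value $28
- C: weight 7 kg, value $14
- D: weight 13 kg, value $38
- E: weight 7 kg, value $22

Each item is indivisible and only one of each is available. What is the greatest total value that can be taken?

Check high-value combinations within 26 kg:
- A+B+D: weight 3+10+13=26, value 45+28+38=111
- A+D+E: weight 3+13+7=23, value 45+38+22=105
- A+C+D: weight 3+7+13=23, value 45+14+38=97
- A+B+E: weight 3+10+7=20, value 45+28+22=95
- A+B+C: weight 3+10+7=20, value 45+28+14=87
Best: $111.

$111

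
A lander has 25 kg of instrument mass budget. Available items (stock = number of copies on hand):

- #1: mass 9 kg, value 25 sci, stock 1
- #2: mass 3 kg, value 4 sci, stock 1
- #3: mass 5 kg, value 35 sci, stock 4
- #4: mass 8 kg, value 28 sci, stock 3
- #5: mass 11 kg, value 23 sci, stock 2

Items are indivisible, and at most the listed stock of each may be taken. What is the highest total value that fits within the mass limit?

Top feasible selections:
- 1×#2 + 4×#3: mass 23, value 144
- 4×#3: mass 20, value 140
Best: 144 sci.

144 sci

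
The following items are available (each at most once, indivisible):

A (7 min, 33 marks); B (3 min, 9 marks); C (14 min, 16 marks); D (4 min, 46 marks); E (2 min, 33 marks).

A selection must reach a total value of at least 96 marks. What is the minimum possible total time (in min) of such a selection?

Subsets with value ≥ 96, sorted by total time:
- A+D+E: time 13, value 112
- A+B+D+E: time 16, value 121
- B+C+D+E: time 23, value 104
- A+C+D+E: time 27, value 128
Minimum time: 13 min.

13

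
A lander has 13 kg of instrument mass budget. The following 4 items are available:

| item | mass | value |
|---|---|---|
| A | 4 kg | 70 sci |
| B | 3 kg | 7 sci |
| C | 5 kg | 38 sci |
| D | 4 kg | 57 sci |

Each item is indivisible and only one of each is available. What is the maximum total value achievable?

This is a 0/1 knapsack; check combinations near the capacity.
- A+C+D: mass 4+5+4=13, value 70+38+57=165
- A+B+D: mass 4+3+4=11, value 70+7+57=134
- A+D: mass 4+4=8, value 70+57=127
Best: 165 sci.

165 sci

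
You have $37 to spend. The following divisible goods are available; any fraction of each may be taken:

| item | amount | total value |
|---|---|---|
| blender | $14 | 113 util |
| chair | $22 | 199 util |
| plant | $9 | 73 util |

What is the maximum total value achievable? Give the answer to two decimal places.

320.43

Take in order of value per unit:
- chair (199/22 per unit): all 22 → value 199, running total 199.00
- plant (73/9 per unit): all 9 → value 73, running total 272.00
- blender (113/14 per unit): 6 of 14 → value 6×113/14 = 48.4286, running total 320.43
Total 320.43.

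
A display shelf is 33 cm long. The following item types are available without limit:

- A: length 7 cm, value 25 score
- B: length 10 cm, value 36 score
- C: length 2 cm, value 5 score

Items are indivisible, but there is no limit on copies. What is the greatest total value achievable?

Best value-per-unit is B at 36/10; filling with it alone gives 3×36 = 108.
Optimal mix: 3×A + 1×B + 1×C → length 33, value 116.

116 score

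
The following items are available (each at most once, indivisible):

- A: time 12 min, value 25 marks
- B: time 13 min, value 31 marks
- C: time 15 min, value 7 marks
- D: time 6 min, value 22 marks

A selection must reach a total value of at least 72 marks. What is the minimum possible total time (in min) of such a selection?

31

Subsets with value ≥ 72, sorted by total time:
- A+B+D: time 31, value 78
- A+B+C+D: time 46, value 85
Minimum time: 31 min.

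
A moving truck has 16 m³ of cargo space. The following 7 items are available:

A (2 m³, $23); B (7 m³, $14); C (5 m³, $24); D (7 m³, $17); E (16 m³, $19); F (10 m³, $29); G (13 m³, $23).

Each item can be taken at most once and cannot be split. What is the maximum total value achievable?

This is a 0/1 knapsack; check combinations near the capacity.
- A+C+D: volume 2+5+7=14, value 23+24+17=64
- A+B+C: volume 2+7+5=14, value 23+14+24=61
- A+B+D: volume 2+7+7=16, value 23+14+17=54
- C+F: volume 5+10=15, value 24+29=53
Best: $64.

$64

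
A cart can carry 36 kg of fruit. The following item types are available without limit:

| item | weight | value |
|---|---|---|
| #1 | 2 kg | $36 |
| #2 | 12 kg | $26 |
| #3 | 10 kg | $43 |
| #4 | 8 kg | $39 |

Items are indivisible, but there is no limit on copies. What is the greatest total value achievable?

Best value-per-unit is #1 at 36/2, and filling with it alone uses weight 18×2=36. No mix of the others beats 18×36 = 648.

$648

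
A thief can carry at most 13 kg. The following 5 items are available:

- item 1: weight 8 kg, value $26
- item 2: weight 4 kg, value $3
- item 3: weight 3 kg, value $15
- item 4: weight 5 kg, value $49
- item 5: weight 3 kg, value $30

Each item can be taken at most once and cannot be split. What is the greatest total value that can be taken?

$94

Check high-value combinations within 13 kg:
- item 3+item 4+item 5: weight 3+5+3=11, value 15+49+30=94
- item 2+item 4+item 5: weight 4+5+3=12, value 3+49+30=82
- item 4+item 5: weight 5+3=8, value 49+30=79
- item 1+item 4: weight 8+5=13, value 26+49=75
- item 2+item 3+item 4: weight 4+3+5=12, value 3+15+49=67
Best: $94.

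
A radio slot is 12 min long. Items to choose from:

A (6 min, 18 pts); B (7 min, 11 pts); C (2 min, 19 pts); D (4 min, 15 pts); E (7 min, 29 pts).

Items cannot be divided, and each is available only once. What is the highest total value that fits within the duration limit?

52 pts

Check high-value combinations within 12 min:
- A+C+D: duration 6+2+4=12, value 18+19+15=52
- C+E: duration 2+7=9, value 19+29=48
- D+E: duration 4+7=11, value 15+29=44
- A+C: duration 6+2=8, value 18+19=37
- C+D: duration 2+4=6, value 19+15=34
Best: 52 pts.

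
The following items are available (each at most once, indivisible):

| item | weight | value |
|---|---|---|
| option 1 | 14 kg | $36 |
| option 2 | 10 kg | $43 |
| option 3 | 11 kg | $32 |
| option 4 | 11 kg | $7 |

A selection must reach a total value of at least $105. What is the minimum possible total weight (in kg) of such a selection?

35

Subsets with value ≥ 105, sorted by total weight:
- option 1+option 2+option 3: weight 35, value 111
- option 1+option 2+option 3+option 4: weight 46, value 118
Minimum weight: 35 kg.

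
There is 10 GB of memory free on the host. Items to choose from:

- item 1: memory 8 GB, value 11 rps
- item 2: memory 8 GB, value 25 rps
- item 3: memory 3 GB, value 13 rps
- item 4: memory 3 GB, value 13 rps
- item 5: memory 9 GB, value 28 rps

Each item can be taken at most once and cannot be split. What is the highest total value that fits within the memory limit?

This is a 0/1 knapsack; check combinations near the capacity.
- item 5: memory 9, value 28
- item 3+item 4: memory 3+3=6, value 13+13=26
- item 2: memory 8, value 25
- item 3: memory 3, value 13
Best: 28 rps.

28 rps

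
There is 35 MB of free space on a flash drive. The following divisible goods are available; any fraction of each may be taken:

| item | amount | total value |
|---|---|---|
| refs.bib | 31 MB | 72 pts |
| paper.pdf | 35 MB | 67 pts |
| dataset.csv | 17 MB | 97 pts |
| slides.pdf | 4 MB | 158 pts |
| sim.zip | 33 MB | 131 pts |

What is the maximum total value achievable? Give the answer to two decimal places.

310.58

Take in order of value per unit:
- slides.pdf (158/4 per unit): all 4 → value 158, running total 158.00
- dataset.csv (97/17 per unit): all 17 → value 97, running total 255.00
- sim.zip (131/33 per unit): 14 of 33 → value 14×131/33 = 55.5758, running total 310.58
Total 310.58.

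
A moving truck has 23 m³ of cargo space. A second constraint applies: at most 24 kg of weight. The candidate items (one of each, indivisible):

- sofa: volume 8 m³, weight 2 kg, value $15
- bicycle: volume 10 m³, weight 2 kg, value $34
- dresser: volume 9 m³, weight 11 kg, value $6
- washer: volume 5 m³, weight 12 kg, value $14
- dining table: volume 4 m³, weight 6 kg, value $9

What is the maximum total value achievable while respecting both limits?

$63

Feasible sets respecting both limits:
- sofa+bicycle+washer: volume 23, weight 16, value 63
- sofa+bicycle+dining table: volume 22, weight 10, value 58
- bicycle+washer+dining table: volume 19, weight 20, value 57
- sofa+bicycle: volume 18, weight 4, value 49
Best: $63.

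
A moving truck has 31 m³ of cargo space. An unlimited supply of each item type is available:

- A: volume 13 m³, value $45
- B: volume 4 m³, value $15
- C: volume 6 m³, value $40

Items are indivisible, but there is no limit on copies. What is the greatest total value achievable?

$200

Best value-per-unit is C at 40/6, and filling with it alone uses volume 5×6=30. No mix of the others beats 5×40 = 200.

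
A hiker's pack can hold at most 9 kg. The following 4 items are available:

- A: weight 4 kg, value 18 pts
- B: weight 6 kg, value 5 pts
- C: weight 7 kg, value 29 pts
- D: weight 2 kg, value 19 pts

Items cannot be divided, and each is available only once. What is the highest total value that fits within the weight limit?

This is a 0/1 knapsack; check combinations near the capacity.
- C+D: weight 7+2=9, value 29+19=48
- A+D: weight 4+2=6, value 18+19=37
- C: weight 7, value 29
- B+D: weight 6+2=8, value 5+19=24
Best: 48 pts.

48 pts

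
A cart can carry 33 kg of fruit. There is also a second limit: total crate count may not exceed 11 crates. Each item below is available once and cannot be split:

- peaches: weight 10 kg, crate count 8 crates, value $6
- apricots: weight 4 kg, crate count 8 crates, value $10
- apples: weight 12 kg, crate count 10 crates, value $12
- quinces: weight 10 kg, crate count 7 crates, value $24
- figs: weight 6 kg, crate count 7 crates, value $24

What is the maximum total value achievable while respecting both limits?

Feasible sets respecting both limits:
- quinces: weight 10, crate count 7, value 24
- figs: weight 6, crate count 7, value 24
- apples: weight 12, crate count 10, value 12
Best: $24.

$24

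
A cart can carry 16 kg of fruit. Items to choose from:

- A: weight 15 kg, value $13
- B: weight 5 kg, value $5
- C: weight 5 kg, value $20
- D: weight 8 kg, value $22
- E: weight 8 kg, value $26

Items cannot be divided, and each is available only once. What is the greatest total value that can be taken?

Check high-value combinations within 16 kg:
- D+E: weight 8+8=16, value 22+26=48
- C+E: weight 5+8=13, value 20+26=46
- C+D: weight 5+8=13, value 20+22=42
- B+E: weight 5+8=13, value 5+26=31
- B+D: weight 5+8=13, value 5+22=27
Best: $48.

$48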